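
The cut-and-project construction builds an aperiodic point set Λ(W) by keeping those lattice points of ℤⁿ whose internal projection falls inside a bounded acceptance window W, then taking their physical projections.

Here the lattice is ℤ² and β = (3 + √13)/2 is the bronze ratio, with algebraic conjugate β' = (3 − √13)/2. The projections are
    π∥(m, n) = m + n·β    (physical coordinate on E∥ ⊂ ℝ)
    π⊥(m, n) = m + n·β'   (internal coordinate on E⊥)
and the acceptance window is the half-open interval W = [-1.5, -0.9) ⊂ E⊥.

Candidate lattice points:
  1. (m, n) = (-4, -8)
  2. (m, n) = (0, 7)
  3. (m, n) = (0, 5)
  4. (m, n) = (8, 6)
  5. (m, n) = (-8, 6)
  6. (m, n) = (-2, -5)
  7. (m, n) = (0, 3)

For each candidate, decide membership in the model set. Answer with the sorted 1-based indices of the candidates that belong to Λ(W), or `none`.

7

Compute β' = (3−√13)/2 = -0.30278, so π⊥(m,n) = m -0.30278·n.
candidate 1: (m,n)=(-4,-8) → π∥ = -4-8·β ≈ -30.42221, π⊥ = -4-8·β' ≈ -1.57779 ∉ [-1.5, -0.9) ⇒ out
candidate 2: (m,n)=(0,7) → π∥ = 0+7·β ≈ 23.11943, π⊥ = 0+7·β' ≈ -2.11943 ∉ [-1.5, -0.9) ⇒ out
candidate 3: (m,n)=(0,5) → π∥ = 0+5·β ≈ 16.51388, π⊥ = 0+5·β' ≈ -1.51388 ∉ [-1.5, -0.9) ⇒ out
candidate 4: (m,n)=(8,6) → π∥ = 8+6·β ≈ 27.81665, π⊥ = 8+6·β' ≈ 6.18335 ∉ [-1.5, -0.9) ⇒ out
candidate 5: (m,n)=(-8,6) → π∥ = -8+6·β ≈ 11.81665, π⊥ = -8+6·β' ≈ -9.81665 ∉ [-1.5, -0.9) ⇒ out
candidate 6: (m,n)=(-2,-5) → π∥ = -2-5·β ≈ -18.51388, π⊥ = -2-5·β' ≈ -0.48612 ∉ [-1.5, -0.9) ⇒ out
candidate 7: (m,n)=(0,3) → π∥ = 0+3·β ≈ 9.90833, π⊥ = 0+3·β' ≈ -0.90833 ∈ [-1.5, -0.9) ⇒ IN Λ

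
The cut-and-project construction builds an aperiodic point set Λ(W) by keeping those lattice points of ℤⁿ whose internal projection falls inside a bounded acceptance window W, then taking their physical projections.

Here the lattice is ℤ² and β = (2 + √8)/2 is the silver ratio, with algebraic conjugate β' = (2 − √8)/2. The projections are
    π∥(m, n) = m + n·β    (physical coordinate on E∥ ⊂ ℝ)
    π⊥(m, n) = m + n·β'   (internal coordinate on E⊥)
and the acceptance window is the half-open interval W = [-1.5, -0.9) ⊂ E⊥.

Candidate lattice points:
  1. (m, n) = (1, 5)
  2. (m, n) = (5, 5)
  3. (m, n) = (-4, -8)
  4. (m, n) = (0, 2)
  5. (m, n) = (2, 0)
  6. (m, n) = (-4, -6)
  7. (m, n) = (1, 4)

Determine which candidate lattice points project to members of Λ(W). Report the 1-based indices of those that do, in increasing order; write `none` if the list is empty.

β' = (2−√8)/2 ≈ -0.4142.
#1 (1,5): internal coord 1 + (5)·β' = -1.0711; -1.0711 ∈ [-1.5, -0.9) → IN Λ
#2 (5,5): internal coord 5 + (5)·β' = +2.9289; +2.9289 ∉ [-1.5, -0.9) → out
#3 (-4,-8): internal coord -4 + (-8)·β' = -0.6863; -0.6863 ∉ [-1.5, -0.9) → out
#4 (0,2): internal coord 0 + (2)·β' = -0.8284; -0.8284 ∉ [-1.5, -0.9) → out
#5 (2,0): internal coord 2 + (0)·β' = +2.0000; +2.0000 ∉ [-1.5, -0.9) → out
#6 (-4,-6): internal coord -4 + (-6)·β' = -1.5147; -1.5147 ∉ [-1.5, -0.9) → out
#7 (1,4): internal coord 1 + (4)·β' = -0.6569; -0.6569 ∉ [-1.5, -0.9) → out

1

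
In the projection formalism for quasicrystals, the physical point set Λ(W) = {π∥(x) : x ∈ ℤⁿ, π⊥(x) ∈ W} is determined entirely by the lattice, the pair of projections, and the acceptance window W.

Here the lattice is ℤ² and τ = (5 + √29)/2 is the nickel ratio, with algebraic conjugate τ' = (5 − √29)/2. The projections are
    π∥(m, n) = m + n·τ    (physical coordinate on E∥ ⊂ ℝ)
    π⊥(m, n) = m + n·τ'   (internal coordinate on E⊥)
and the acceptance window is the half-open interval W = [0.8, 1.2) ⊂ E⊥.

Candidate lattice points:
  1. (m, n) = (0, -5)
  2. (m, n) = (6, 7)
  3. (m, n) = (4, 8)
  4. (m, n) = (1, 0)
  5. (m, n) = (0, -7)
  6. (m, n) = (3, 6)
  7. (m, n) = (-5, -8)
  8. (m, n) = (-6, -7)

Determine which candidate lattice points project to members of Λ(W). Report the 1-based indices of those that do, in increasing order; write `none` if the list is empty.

1, 4

Compute τ' = (5−√29)/2 = -0.1926, so π⊥(m,n) = m -0.1926·n.
[1] lift (0,-5): star map gives 0.9629; window check 0.8 ≤ 0.9629 < 1.2 is true → IN Λ
[2] lift (6,7): star map gives 4.6519; window check 0.8 ≤ 4.6519 < 1.2 is false → out
[3] lift (4,8): star map gives 2.4593; window check 0.8 ≤ 2.4593 < 1.2 is false → out
[4] lift (1,0): star map gives 1.0000; window check 0.8 ≤ 1.0000 < 1.2 is true → IN Λ
[5] lift (0,-7): star map gives 1.3481; window check 0.8 ≤ 1.3481 < 1.2 is false → out
[6] lift (3,6): star map gives 1.8445; window check 0.8 ≤ 1.8445 < 1.2 is false → out
[7] lift (-5,-8): star map gives -3.4593; window check 0.8 ≤ -3.4593 < 1.2 is false → out
[8] lift (-6,-7): star map gives -4.6519; window check 0.8 ≤ -4.6519 < 1.2 is false → out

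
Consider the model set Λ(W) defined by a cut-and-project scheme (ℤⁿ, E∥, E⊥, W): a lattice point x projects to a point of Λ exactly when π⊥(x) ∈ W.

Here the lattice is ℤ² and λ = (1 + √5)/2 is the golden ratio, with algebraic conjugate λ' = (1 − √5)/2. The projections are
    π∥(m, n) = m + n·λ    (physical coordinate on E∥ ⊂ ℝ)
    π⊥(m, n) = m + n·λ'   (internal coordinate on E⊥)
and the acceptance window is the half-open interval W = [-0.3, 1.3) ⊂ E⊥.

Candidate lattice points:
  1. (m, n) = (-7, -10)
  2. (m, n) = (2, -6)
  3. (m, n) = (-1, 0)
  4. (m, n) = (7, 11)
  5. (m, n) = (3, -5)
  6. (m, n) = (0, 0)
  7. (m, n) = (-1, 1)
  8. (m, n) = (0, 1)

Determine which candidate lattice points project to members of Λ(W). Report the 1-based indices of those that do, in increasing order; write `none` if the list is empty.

4, 6

Compute λ' = (1−√5)/2 = -0.6180, so π⊥(m,n) = m -0.6180·n.
#1 (-7,-10): internal coord -7 + (-10)·λ' = -0.8197; -0.8197 ∉ [-0.3, 1.3) → out
#2 (2,-6): internal coord 2 + (-6)·λ' = +5.7082; +5.7082 ∉ [-0.3, 1.3) → out
#3 (-1,0): internal coord -1 + (0)·λ' = -1.0000; -1.0000 ∉ [-0.3, 1.3) → out
#4 (7,11): internal coord 7 + (11)·λ' = +0.2016; +0.2016 ∈ [-0.3, 1.3) → IN Λ
#5 (3,-5): internal coord 3 + (-5)·λ' = +6.0902; +6.0902 ∉ [-0.3, 1.3) → out
#6 (0,0): internal coord 0 + (0)·λ' = +0.0000; +0.0000 ∈ [-0.3, 1.3) → IN Λ
#7 (-1,1): internal coord -1 + (1)·λ' = -1.6180; -1.6180 ∉ [-0.3, 1.3) → out
#8 (0,1): internal coord 0 + (1)·λ' = -0.6180; -0.6180 ∉ [-0.3, 1.3) → out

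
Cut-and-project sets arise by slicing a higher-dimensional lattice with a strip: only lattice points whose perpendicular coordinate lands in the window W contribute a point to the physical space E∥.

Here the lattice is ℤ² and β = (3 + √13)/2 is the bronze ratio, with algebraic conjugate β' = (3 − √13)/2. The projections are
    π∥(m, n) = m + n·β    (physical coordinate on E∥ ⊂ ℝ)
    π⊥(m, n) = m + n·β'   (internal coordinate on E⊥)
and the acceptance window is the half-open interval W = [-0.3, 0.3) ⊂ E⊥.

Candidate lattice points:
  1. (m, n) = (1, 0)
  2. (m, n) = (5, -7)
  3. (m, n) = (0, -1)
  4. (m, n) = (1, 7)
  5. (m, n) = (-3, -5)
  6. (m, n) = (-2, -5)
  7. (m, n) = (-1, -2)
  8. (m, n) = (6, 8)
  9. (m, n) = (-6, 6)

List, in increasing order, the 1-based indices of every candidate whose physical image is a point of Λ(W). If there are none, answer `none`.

β' = (3−√13)/2 ≈ -0.30278.
[1] lift (1,0): star map gives 1.00000; window check -0.3 ≤ 1.00000 < 0.3 is false → out
[2] lift (5,-7): star map gives 7.11943; window check -0.3 ≤ 7.11943 < 0.3 is false → out
[3] lift (0,-1): star map gives 0.30278; window check -0.3 ≤ 0.30278 < 0.3 is false → out
[4] lift (1,7): star map gives -1.11943; window check -0.3 ≤ -1.11943 < 0.3 is false → out
[5] lift (-3,-5): star map gives -1.48612; window check -0.3 ≤ -1.48612 < 0.3 is false → out
[6] lift (-2,-5): star map gives -0.48612; window check -0.3 ≤ -0.48612 < 0.3 is false → out
[7] lift (-1,-2): star map gives -0.39445; window check -0.3 ≤ -0.39445 < 0.3 is false → out
[8] lift (6,8): star map gives 3.57779; window check -0.3 ≤ 3.57779 < 0.3 is false → out
[9] lift (-6,6): star map gives -7.81665; window check -0.3 ≤ -7.81665 < 0.3 is false → out

none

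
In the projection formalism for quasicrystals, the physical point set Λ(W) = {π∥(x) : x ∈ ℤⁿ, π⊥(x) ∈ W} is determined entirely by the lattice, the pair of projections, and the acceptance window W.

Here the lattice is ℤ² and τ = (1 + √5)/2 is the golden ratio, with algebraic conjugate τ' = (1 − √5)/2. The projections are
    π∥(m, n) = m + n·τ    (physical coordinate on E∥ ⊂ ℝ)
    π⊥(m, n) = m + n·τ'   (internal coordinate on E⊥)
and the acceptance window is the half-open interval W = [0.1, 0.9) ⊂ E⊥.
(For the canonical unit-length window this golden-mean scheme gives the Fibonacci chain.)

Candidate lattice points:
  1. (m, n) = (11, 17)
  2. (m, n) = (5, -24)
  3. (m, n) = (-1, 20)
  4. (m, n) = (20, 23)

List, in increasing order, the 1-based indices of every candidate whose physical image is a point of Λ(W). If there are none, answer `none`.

1

Numerically τ ≈ 1.61803 and τ' = −1/τ ≈ -0.61803.
[1] lift (11,17): star map gives 0.49342; window check 0.1 ≤ 0.49342 < 0.9 is true → IN Λ
[2] lift (5,-24): star map gives 19.83282; window check 0.1 ≤ 19.83282 < 0.9 is false → out
[3] lift (-1,20): star map gives -13.36068; window check 0.1 ≤ -13.36068 < 0.9 is false → out
[4] lift (20,23): star map gives 5.78522; window check 0.1 ≤ 5.78522 < 0.9 is false → out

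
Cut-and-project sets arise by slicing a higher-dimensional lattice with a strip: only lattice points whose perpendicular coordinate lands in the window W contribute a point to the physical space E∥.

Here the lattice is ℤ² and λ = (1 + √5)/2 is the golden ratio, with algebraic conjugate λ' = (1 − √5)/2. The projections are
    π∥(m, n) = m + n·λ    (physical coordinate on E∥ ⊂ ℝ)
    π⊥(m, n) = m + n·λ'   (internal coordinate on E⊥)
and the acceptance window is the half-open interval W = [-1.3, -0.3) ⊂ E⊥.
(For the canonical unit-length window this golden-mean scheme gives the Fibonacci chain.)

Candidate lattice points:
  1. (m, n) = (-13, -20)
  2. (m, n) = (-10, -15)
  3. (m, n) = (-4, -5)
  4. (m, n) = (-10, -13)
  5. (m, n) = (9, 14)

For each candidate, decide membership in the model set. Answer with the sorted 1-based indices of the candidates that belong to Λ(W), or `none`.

Numerically λ ≈ 1.618034 and λ' = −1/λ ≈ -0.618034.
#1 (-13,-20): internal coord -13 + (-20)·λ' = -0.639320; -0.639320 ∈ [-1.3, -0.3) → IN Λ
#2 (-10,-15): internal coord -10 + (-15)·λ' = -0.729490; -0.729490 ∈ [-1.3, -0.3) → IN Λ
#3 (-4,-5): internal coord -4 + (-5)·λ' = -0.909830; -0.909830 ∈ [-1.3, -0.3) → IN Λ
#4 (-10,-13): internal coord -10 + (-13)·λ' = -1.965558; -1.965558 ∉ [-1.3, -0.3) → out
#5 (9,14): internal coord 9 + (14)·λ' = +0.347524; +0.347524 ∉ [-1.3, -0.3) → out

1, 2, 3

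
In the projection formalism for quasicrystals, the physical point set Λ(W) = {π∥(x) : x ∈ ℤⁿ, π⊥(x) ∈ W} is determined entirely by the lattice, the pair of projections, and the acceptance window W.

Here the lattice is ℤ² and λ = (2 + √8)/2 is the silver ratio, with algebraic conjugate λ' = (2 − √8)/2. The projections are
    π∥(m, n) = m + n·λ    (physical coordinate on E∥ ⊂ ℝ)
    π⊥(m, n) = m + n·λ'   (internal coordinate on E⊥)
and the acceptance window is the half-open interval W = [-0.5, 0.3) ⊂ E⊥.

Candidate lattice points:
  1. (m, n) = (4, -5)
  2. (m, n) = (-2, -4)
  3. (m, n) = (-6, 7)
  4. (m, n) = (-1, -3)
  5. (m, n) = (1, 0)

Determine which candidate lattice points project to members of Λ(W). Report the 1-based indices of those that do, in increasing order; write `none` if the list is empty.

2, 4

Numerically λ ≈ 2.414214 and λ' = −1/λ ≈ -0.414214.
[1] lift (4,-5): star map gives 6.071068; window check -0.5 ≤ 6.071068 < 0.3 is false → out
[2] lift (-2,-4): star map gives -0.343146; window check -0.5 ≤ -0.343146 < 0.3 is true → IN Λ
[3] lift (-6,7): star map gives -8.899495; window check -0.5 ≤ -8.899495 < 0.3 is false → out
[4] lift (-1,-3): star map gives 0.242641; window check -0.5 ≤ 0.242641 < 0.3 is true → IN Λ
[5] lift (1,0): star map gives 1.000000; window check -0.5 ≤ 1.000000 < 0.3 is false → out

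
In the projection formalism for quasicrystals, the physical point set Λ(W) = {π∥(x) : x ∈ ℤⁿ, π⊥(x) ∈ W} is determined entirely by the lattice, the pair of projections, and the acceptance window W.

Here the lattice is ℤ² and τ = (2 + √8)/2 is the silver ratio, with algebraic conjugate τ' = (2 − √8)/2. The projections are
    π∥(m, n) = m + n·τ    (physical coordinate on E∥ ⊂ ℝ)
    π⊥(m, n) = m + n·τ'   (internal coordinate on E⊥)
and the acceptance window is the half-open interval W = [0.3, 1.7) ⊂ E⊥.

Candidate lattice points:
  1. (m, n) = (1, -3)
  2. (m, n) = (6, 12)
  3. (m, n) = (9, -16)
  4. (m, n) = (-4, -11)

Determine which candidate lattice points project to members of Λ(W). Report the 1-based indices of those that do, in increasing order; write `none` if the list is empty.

Compute τ' = (2−√8)/2 = -0.414214, so π⊥(m,n) = m -0.414214·n.
candidate 1: (m,n)=(1,-3) → π∥ = 1-3·τ ≈ -6.242641, π⊥ = 1-3·τ' ≈ 2.242641 ∉ [0.3, 1.7) ⇒ out
candidate 2: (m,n)=(6,12) → π∥ = 6+12·τ ≈ 34.970563, π⊥ = 6+12·τ' ≈ 1.029437 ∈ [0.3, 1.7) ⇒ IN Λ
candidate 3: (m,n)=(9,-16) → π∥ = 9-16·τ ≈ -29.627417, π⊥ = 9-16·τ' ≈ 15.627417 ∉ [0.3, 1.7) ⇒ out
candidate 4: (m,n)=(-4,-11) → π∥ = -4-11·τ ≈ -30.556349, π⊥ = -4-11·τ' ≈ 0.556349 ∈ [0.3, 1.7) ⇒ IN Λ

2, 4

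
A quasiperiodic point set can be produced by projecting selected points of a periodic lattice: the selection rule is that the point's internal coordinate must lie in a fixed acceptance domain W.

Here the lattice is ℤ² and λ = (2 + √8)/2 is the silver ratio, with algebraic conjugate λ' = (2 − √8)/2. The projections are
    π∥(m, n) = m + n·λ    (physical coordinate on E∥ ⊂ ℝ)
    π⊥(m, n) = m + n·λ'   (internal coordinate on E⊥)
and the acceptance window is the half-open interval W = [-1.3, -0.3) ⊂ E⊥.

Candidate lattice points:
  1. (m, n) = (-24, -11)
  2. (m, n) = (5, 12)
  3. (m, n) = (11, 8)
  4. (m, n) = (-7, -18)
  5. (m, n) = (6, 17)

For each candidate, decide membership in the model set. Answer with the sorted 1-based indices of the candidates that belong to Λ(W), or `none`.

5

Compute λ' = (2−√8)/2 = -0.414214, so π⊥(m,n) = m -0.414214·n.
[1] lift (-24,-11): star map gives -19.443651; window check -1.3 ≤ -19.443651 < -0.3 is false → out
[2] lift (5,12): star map gives 0.029437; window check -1.3 ≤ 0.029437 < -0.3 is false → out
[3] lift (11,8): star map gives 7.686292; window check -1.3 ≤ 7.686292 < -0.3 is false → out
[4] lift (-7,-18): star map gives 0.455844; window check -1.3 ≤ 0.455844 < -0.3 is false → out
[5] lift (6,17): star map gives -1.041631; window check -1.3 ≤ -1.041631 < -0.3 is true → IN Λ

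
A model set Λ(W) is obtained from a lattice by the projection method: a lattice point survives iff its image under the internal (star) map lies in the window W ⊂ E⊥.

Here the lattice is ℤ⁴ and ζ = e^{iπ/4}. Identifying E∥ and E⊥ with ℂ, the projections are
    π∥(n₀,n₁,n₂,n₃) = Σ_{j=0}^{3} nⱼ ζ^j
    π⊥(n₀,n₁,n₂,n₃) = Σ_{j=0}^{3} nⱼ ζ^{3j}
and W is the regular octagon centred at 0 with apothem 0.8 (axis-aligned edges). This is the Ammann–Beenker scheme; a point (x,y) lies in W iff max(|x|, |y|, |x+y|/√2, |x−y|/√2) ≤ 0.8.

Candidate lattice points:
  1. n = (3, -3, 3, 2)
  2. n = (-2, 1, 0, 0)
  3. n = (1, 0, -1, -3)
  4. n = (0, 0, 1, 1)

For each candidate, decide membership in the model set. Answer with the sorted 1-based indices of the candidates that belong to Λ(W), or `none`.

π⊥(n) = n₀ + n₁ζ³ + n₂ζ⁶ + n₃ζ⁹ where ζ = e^{iπ/4}.
candidate 1: n = (3, -3, 3, 2) → π⊥ ≈ (+6.535534, -3.707107); max(|x|,|y|,|x±y|/√2) = 7.242641 > 0.8 ⇒ ∉ W
candidate 2: n = (-2, 1, 0, 0) → π⊥ ≈ (-2.707107, +0.707107); max(|x|,|y|,|x±y|/√2) = 2.707107 > 0.8 ⇒ ∉ W
candidate 3: n = (1, 0, -1, -3) → π⊥ ≈ (-1.121320, -1.121320); max(|x|,|y|,|x±y|/√2) = 1.585786 > 0.8 ⇒ ∉ W
candidate 4: n = (0, 0, 1, 1) → π⊥ ≈ (+0.707107, -0.292893); max(|x|,|y|,|x±y|/√2) = 0.707107 ≤ 0.8 ⇒ ∈ W

4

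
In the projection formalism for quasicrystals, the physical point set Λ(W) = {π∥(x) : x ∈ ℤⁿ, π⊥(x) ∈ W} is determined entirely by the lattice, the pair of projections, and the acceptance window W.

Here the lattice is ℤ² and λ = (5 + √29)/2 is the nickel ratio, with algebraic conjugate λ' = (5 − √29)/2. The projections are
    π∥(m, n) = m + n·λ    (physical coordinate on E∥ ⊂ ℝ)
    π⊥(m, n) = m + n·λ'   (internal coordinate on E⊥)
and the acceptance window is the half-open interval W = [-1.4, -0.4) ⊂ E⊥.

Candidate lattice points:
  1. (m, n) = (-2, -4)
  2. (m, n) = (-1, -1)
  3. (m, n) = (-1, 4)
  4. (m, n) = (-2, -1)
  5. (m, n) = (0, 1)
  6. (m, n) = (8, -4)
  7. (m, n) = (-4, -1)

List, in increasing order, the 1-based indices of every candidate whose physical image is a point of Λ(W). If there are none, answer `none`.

λ' = (5−√29)/2 ≈ -0.192582.
candidate 1: (m,n)=(-2,-4) → π∥ = -2-4·λ ≈ -22.770330, π⊥ = -2-4·λ' ≈ -1.229670 ∈ [-1.4, -0.4) ⇒ IN Λ
candidate 2: (m,n)=(-1,-1) → π∥ = -1-1·λ ≈ -6.192582, π⊥ = -1-1·λ' ≈ -0.807418 ∈ [-1.4, -0.4) ⇒ IN Λ
candidate 3: (m,n)=(-1,4) → π∥ = -1+4·λ ≈ 19.770330, π⊥ = -1+4·λ' ≈ -1.770330 ∉ [-1.4, -0.4) ⇒ out
candidate 4: (m,n)=(-2,-1) → π∥ = -2-1·λ ≈ -7.192582, π⊥ = -2-1·λ' ≈ -1.807418 ∉ [-1.4, -0.4) ⇒ out
candidate 5: (m,n)=(0,1) → π∥ = 0+1·λ ≈ 5.192582, π⊥ = 0+1·λ' ≈ -0.192582 ∉ [-1.4, -0.4) ⇒ out
candidate 6: (m,n)=(8,-4) → π∥ = 8-4·λ ≈ -12.770330, π⊥ = 8-4·λ' ≈ 8.770330 ∉ [-1.4, -0.4) ⇒ out
candidate 7: (m,n)=(-4,-1) → π∥ = -4-1·λ ≈ -9.192582, π⊥ = -4-1·λ' ≈ -3.807418 ∉ [-1.4, -0.4) ⇒ out

1, 2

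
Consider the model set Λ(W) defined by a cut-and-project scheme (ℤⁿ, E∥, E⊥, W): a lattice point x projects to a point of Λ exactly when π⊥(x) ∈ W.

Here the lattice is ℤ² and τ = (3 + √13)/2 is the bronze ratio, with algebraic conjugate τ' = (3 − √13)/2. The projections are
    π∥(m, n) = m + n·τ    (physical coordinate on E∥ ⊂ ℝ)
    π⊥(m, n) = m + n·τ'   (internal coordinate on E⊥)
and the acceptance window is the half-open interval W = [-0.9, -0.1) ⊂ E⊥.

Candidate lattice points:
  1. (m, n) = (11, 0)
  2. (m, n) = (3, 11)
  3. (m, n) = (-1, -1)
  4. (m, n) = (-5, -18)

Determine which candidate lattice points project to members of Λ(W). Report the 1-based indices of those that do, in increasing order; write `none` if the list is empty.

τ' = (3−√13)/2 ≈ -0.30278.
candidate 1: (m,n)=(11,0) → π∥ = 11+0·τ ≈ 11.00000, π⊥ = 11+0·τ' ≈ 11.00000 ∉ [-0.9, -0.1) ⇒ out
candidate 2: (m,n)=(3,11) → π∥ = 3+11·τ ≈ 39.33053, π⊥ = 3+11·τ' ≈ -0.33053 ∈ [-0.9, -0.1) ⇒ IN Λ
candidate 3: (m,n)=(-1,-1) → π∥ = -1-1·τ ≈ -4.30278, π⊥ = -1-1·τ' ≈ -0.69722 ∈ [-0.9, -0.1) ⇒ IN Λ
candidate 4: (m,n)=(-5,-18) → π∥ = -5-18·τ ≈ -64.44996, π⊥ = -5-18·τ' ≈ 0.44996 ∉ [-0.9, -0.1) ⇒ out

2, 3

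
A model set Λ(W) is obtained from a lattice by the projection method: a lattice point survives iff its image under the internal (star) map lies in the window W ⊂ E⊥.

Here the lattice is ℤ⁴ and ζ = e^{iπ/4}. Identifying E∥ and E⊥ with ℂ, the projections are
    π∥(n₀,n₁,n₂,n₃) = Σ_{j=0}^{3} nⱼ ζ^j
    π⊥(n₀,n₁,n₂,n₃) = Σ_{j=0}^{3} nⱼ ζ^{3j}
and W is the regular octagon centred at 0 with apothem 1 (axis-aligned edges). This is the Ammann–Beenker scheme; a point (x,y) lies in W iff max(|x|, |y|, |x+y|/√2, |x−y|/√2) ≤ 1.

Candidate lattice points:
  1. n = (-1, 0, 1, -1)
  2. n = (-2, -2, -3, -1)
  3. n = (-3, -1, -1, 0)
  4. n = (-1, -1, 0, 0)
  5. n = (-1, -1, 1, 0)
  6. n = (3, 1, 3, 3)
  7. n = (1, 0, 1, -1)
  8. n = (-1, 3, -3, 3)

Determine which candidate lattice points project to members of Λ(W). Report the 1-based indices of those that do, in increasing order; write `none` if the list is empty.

4

π⊥(n) = n₀ + n₁ζ³ + n₂ζ⁶ + n₃ζ⁹ where ζ = e^{iπ/4}.
#1 (-1, 0, 1, -1): internal (-1.7071, -1.7071); octagon support 2.4142 vs apothem 1 → ∉ W
#2 (-2, -2, -3, -1): internal (-1.2929, 0.8787); octagon support 1.5355 vs apothem 1 → ∉ W
#3 (-3, -1, -1, 0): internal (-2.2929, 0.2929); octagon support 2.2929 vs apothem 1 → ∉ W
#4 (-1, -1, 0, 0): internal (-0.2929, -0.7071); octagon support 0.7071 vs apothem 1 → ∈ W
#5 (-1, -1, 1, 0): internal (-0.2929, -1.7071); octagon support 1.7071 vs apothem 1 → ∉ W
#6 (3, 1, 3, 3): internal (4.4142, -0.1716); octagon support 4.4142 vs apothem 1 → ∉ W
#7 (1, 0, 1, -1): internal (0.2929, -1.7071); octagon support 1.7071 vs apothem 1 → ∉ W
#8 (-1, 3, -3, 3): internal (-1.0000, 7.2426); octagon support 7.2426 vs apothem 1 → ∉ W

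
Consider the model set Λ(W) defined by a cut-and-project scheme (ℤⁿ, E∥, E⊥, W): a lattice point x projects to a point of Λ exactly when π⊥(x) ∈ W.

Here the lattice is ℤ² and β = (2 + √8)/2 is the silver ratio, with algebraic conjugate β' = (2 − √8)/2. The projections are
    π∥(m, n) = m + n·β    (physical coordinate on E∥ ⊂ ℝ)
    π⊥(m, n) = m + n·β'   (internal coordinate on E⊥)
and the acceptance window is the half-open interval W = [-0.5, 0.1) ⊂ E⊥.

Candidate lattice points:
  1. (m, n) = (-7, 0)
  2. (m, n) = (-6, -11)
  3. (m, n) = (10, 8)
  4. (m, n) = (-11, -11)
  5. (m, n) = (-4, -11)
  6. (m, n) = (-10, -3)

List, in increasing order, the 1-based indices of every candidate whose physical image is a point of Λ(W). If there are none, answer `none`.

none

Compute β' = (2−√8)/2 = -0.41421, so π⊥(m,n) = m -0.41421·n.
[1] lift (-7,0): star map gives -7.00000; window check -0.5 ≤ -7.00000 < 0.1 is false → out
[2] lift (-6,-11): star map gives -1.44365; window check -0.5 ≤ -1.44365 < 0.1 is false → out
[3] lift (10,8): star map gives 6.68629; window check -0.5 ≤ 6.68629 < 0.1 is false → out
[4] lift (-11,-11): star map gives -6.44365; window check -0.5 ≤ -6.44365 < 0.1 is false → out
[5] lift (-4,-11): star map gives 0.55635; window check -0.5 ≤ 0.55635 < 0.1 is false → out
[6] lift (-10,-3): star map gives -8.75736; window check -0.5 ≤ -8.75736 < 0.1 is false → out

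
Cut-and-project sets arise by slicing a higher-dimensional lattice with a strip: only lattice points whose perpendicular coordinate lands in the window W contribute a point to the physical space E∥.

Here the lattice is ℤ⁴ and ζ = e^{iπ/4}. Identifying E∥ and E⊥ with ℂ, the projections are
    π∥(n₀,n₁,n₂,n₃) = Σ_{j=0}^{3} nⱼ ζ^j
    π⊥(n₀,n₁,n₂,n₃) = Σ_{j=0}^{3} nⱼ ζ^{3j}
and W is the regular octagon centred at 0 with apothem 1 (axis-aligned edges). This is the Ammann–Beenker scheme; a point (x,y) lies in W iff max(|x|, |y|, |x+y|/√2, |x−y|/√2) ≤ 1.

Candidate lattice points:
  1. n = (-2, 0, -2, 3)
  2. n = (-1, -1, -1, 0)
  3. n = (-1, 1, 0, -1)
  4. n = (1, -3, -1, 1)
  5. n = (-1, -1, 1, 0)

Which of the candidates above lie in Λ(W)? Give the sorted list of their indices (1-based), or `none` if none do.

2

With ζ = e^{iπ/4} the internal vectors are ζ^0,ζ^3,ζ^6,ζ^9.
#1 (-2, 0, -2, 3): internal (0.12132, 4.12132); octagon support 4.12132 vs apothem 1 → ∉ W
#2 (-1, -1, -1, 0): internal (-0.29289, 0.29289); octagon support 0.41421 vs apothem 1 → ∈ W
#3 (-1, 1, 0, -1): internal (-2.41421, 0.00000); octagon support 2.41421 vs apothem 1 → ∉ W
#4 (1, -3, -1, 1): internal (3.82843, -0.41421); octagon support 3.82843 vs apothem 1 → ∉ W
#5 (-1, -1, 1, 0): internal (-0.29289, -1.70711); octagon support 1.70711 vs apothem 1 → ∉ W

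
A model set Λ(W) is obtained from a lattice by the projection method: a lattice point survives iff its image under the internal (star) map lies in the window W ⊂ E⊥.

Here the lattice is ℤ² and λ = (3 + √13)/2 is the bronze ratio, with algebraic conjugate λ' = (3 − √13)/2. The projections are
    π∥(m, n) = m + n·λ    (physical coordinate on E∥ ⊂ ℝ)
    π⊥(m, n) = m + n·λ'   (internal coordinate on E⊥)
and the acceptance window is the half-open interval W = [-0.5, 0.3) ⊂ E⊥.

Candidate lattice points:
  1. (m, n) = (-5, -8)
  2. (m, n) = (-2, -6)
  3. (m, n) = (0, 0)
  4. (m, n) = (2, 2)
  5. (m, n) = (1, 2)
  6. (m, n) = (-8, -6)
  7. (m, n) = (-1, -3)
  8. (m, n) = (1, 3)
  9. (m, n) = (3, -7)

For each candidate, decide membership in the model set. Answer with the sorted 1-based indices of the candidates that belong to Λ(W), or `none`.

2, 3, 7, 8

λ' = (3−√13)/2 ≈ -0.302776.
#1 (-5,-8): internal coord -5 + (-8)·λ' = -2.577795; -2.577795 ∉ [-0.5, 0.3) → out
#2 (-2,-6): internal coord -2 + (-6)·λ' = -0.183346; -0.183346 ∈ [-0.5, 0.3) → IN Λ
#3 (0,0): internal coord 0 + (0)·λ' = +0.000000; +0.000000 ∈ [-0.5, 0.3) → IN Λ
#4 (2,2): internal coord 2 + (2)·λ' = +1.394449; +1.394449 ∉ [-0.5, 0.3) → out
#5 (1,2): internal coord 1 + (2)·λ' = +0.394449; +0.394449 ∉ [-0.5, 0.3) → out
#6 (-8,-6): internal coord -8 + (-6)·λ' = -6.183346; -6.183346 ∉ [-0.5, 0.3) → out
#7 (-1,-3): internal coord -1 + (-3)·λ' = -0.091673; -0.091673 ∈ [-0.5, 0.3) → IN Λ
#8 (1,3): internal coord 1 + (3)·λ' = +0.091673; +0.091673 ∈ [-0.5, 0.3) → IN Λ
#9 (3,-7): internal coord 3 + (-7)·λ' = +5.119429; +5.119429 ∉ [-0.5, 0.3) → out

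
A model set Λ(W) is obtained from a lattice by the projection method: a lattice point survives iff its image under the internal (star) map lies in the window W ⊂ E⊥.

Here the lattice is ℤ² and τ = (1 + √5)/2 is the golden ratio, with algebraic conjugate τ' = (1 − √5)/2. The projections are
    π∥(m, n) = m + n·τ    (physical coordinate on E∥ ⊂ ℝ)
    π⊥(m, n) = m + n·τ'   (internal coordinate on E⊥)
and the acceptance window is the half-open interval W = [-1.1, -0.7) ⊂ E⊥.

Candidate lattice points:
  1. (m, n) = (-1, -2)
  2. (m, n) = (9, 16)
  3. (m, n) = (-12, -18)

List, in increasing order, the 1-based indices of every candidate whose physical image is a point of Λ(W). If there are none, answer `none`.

2, 3

τ' = (1−√5)/2 ≈ -0.61803.
#1 (-1,-2): internal coord -1 + (-2)·τ' = +0.23607; +0.23607 ∉ [-1.1, -0.7) → out
#2 (9,16): internal coord 9 + (16)·τ' = -0.88854; -0.88854 ∈ [-1.1, -0.7) → IN Λ
#3 (-12,-18): internal coord -12 + (-18)·τ' = -0.87539; -0.87539 ∈ [-1.1, -0.7) → IN Λ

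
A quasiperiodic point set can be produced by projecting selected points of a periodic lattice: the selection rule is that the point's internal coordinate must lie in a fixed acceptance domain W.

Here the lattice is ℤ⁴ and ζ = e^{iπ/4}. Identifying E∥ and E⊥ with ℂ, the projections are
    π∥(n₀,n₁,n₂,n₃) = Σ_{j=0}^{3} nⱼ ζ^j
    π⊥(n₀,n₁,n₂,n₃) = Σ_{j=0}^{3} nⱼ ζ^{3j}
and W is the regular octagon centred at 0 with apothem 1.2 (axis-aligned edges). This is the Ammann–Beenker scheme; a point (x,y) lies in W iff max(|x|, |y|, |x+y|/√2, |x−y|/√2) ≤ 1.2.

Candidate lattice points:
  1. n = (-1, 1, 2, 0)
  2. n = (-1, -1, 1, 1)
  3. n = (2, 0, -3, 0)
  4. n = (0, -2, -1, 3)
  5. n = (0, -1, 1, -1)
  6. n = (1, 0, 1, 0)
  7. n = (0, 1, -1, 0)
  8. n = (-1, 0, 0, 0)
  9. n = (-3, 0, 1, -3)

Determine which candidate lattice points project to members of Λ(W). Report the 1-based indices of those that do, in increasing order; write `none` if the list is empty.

Internal map: ζ^{3j} for j=0..3 gives (1,0), (−√2/2,√2/2), (0,−1), (√2/2,√2/2).
#1 (-1, 1, 2, 0): internal (-1.7071, -1.2929); octagon support 2.1213 vs apothem 1.2 → ∉ W
#2 (-1, -1, 1, 1): internal (0.4142, -1.0000); octagon support 1.0000 vs apothem 1.2 → ∈ W
#3 (2, 0, -3, 0): internal (2.0000, 3.0000); octagon support 3.5355 vs apothem 1.2 → ∉ W
#4 (0, -2, -1, 3): internal (3.5355, 1.7071); octagon support 3.7071 vs apothem 1.2 → ∉ W
#5 (0, -1, 1, -1): internal (0.0000, -2.4142); octagon support 2.4142 vs apothem 1.2 → ∉ W
#6 (1, 0, 1, 0): internal (1.0000, -1.0000); octagon support 1.4142 vs apothem 1.2 → ∉ W
#7 (0, 1, -1, 0): internal (-0.7071, 1.7071); octagon support 1.7071 vs apothem 1.2 → ∉ W
#8 (-1, 0, 0, 0): internal (-1.0000, 0.0000); octagon support 1.0000 vs apothem 1.2 → ∈ W
#9 (-3, 0, 1, -3): internal (-5.1213, -3.1213); octagon support 5.8284 vs apothem 1.2 → ∉ W

2, 8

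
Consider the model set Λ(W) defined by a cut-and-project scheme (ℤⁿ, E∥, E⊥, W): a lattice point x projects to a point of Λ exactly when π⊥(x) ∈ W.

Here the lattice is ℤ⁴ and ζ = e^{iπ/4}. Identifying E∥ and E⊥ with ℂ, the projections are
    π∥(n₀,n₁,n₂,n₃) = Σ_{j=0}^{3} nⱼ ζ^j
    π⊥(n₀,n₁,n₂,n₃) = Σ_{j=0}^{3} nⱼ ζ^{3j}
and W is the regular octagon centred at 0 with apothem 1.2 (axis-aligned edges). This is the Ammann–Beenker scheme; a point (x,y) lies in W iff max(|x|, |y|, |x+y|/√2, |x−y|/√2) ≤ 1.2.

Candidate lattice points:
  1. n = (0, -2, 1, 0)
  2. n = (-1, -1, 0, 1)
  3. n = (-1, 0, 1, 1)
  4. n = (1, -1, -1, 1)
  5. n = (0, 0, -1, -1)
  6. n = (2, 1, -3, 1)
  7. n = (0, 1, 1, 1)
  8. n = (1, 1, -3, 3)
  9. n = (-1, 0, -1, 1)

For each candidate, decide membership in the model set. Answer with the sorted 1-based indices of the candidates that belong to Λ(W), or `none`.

2, 3, 5, 7

π⊥(n) = n₀ + n₁ζ³ + n₂ζ⁶ + n₃ζ⁹ where ζ = e^{iπ/4}.
#1 (0, -2, 1, 0): internal (1.414214, -2.414214); octagon support 2.707107 vs apothem 1.2 → ∉ W
#2 (-1, -1, 0, 1): internal (0.414214, 0.000000); octagon support 0.414214 vs apothem 1.2 → ∈ W
#3 (-1, 0, 1, 1): internal (-0.292893, -0.292893); octagon support 0.414214 vs apothem 1.2 → ∈ W
#4 (1, -1, -1, 1): internal (2.414214, 1.000000); octagon support 2.414214 vs apothem 1.2 → ∉ W
#5 (0, 0, -1, -1): internal (-0.707107, 0.292893); octagon support 0.707107 vs apothem 1.2 → ∈ W
#6 (2, 1, -3, 1): internal (2.000000, 4.414214); octagon support 4.535534 vs apothem 1.2 → ∉ W
#7 (0, 1, 1, 1): internal (0.000000, 0.414214); octagon support 0.414214 vs apothem 1.2 → ∈ W
#8 (1, 1, -3, 3): internal (2.414214, 5.828427); octagon support 5.828427 vs apothem 1.2 → ∉ W
#9 (-1, 0, -1, 1): internal (-0.292893, 1.707107); octagon support 1.707107 vs apothem 1.2 → ∉ W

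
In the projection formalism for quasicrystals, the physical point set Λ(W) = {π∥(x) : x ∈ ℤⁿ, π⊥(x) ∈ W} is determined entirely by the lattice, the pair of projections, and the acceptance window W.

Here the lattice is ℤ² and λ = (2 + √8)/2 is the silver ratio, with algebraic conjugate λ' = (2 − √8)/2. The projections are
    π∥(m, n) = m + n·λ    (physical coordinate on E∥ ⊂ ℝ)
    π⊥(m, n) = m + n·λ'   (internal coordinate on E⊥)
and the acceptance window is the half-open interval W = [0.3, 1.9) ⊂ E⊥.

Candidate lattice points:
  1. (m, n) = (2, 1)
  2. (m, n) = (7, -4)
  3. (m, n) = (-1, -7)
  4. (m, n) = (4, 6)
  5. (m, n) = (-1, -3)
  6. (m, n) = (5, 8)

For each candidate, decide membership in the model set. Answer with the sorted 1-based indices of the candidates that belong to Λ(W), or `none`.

λ' = (2−√8)/2 ≈ -0.41421.
#1 (2,1): internal coord 2 + (1)·λ' = +1.58579; +1.58579 ∈ [0.3, 1.9) → IN Λ
#2 (7,-4): internal coord 7 + (-4)·λ' = +8.65685; +8.65685 ∉ [0.3, 1.9) → out
#3 (-1,-7): internal coord -1 + (-7)·λ' = +1.89949; +1.89949 ∈ [0.3, 1.9) → IN Λ
#4 (4,6): internal coord 4 + (6)·λ' = +1.51472; +1.51472 ∈ [0.3, 1.9) → IN Λ
#5 (-1,-3): internal coord -1 + (-3)·λ' = +0.24264; +0.24264 ∉ [0.3, 1.9) → out
#6 (5,8): internal coord 5 + (8)·λ' = +1.68629; +1.68629 ∈ [0.3, 1.9) → IN Λ

1, 3, 4, 6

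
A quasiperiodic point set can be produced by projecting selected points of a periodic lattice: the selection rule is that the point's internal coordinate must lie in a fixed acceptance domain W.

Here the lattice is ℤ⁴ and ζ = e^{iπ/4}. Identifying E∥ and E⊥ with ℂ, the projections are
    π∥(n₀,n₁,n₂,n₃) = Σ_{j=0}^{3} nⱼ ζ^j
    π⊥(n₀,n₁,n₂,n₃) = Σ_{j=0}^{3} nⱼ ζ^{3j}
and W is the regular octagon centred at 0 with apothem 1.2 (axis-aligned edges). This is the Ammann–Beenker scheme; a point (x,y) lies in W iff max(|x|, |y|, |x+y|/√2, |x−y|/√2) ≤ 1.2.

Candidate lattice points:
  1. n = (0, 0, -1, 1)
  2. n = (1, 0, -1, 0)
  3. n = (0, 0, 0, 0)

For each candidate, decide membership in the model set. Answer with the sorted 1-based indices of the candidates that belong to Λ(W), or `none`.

With ζ = e^{iπ/4} the internal vectors are ζ^0,ζ^3,ζ^6,ζ^9.
#1 (0, 0, -1, 1): internal (0.70711, 1.70711); octagon support 1.70711 vs apothem 1.2 → ∉ W
#2 (1, 0, -1, 0): internal (1.00000, 1.00000); octagon support 1.41421 vs apothem 1.2 → ∉ W
#3 (0, 0, 0, 0): internal (0.00000, 0.00000); octagon support 0.00000 vs apothem 1.2 → ∈ W

3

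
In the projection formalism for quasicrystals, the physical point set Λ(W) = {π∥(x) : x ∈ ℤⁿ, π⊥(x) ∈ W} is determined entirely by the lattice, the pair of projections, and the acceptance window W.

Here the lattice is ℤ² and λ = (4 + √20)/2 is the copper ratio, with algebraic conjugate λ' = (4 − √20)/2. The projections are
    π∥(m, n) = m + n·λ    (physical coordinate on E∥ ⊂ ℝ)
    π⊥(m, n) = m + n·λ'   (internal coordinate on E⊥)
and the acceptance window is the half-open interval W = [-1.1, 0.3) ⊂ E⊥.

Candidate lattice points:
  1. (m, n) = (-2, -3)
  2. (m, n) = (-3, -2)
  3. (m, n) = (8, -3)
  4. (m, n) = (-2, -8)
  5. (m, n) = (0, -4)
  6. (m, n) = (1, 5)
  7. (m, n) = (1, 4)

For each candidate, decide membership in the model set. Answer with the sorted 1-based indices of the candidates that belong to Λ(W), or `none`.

Numerically λ ≈ 4.23607 and λ' = −1/λ ≈ -0.23607.
candidate 1: (m,n)=(-2,-3) → π∥ = -2-3·λ ≈ -14.70820, π⊥ = -2-3·λ' ≈ -1.29180 ∉ [-1.1, 0.3) ⇒ out
candidate 2: (m,n)=(-3,-2) → π∥ = -3-2·λ ≈ -11.47214, π⊥ = -3-2·λ' ≈ -2.52786 ∉ [-1.1, 0.3) ⇒ out
candidate 3: (m,n)=(8,-3) → π∥ = 8-3·λ ≈ -4.70820, π⊥ = 8-3·λ' ≈ 8.70820 ∉ [-1.1, 0.3) ⇒ out
candidate 4: (m,n)=(-2,-8) → π∥ = -2-8·λ ≈ -35.88854, π⊥ = -2-8·λ' ≈ -0.11146 ∈ [-1.1, 0.3) ⇒ IN Λ
candidate 5: (m,n)=(0,-4) → π∥ = 0-4·λ ≈ -16.94427, π⊥ = 0-4·λ' ≈ 0.94427 ∉ [-1.1, 0.3) ⇒ out
candidate 6: (m,n)=(1,5) → π∥ = 1+5·λ ≈ 22.18034, π⊥ = 1+5·λ' ≈ -0.18034 ∈ [-1.1, 0.3) ⇒ IN Λ
candidate 7: (m,n)=(1,4) → π∥ = 1+4·λ ≈ 17.94427, π⊥ = 1+4·λ' ≈ 0.05573 ∈ [-1.1, 0.3) ⇒ IN Λ

4, 6, 7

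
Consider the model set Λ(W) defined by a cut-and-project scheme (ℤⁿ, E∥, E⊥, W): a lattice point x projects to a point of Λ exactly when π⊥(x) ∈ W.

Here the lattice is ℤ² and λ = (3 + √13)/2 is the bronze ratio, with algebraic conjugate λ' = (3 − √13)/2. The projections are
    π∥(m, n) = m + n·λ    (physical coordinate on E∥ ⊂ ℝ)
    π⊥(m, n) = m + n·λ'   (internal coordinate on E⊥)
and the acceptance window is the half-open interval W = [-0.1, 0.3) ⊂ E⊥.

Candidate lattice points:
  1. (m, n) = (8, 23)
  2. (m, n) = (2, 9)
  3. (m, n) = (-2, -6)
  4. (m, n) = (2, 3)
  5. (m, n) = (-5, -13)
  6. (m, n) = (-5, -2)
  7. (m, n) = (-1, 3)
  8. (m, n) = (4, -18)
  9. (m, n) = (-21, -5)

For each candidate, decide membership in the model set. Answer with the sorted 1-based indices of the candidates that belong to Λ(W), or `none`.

Numerically λ ≈ 3.3028 and λ' = −1/λ ≈ -0.3028.
[1] lift (8,23): star map gives 1.0362; window check -0.1 ≤ 1.0362 < 0.3 is false → out
[2] lift (2,9): star map gives -0.7250; window check -0.1 ≤ -0.7250 < 0.3 is false → out
[3] lift (-2,-6): star map gives -0.1833; window check -0.1 ≤ -0.1833 < 0.3 is false → out
[4] lift (2,3): star map gives 1.0917; window check -0.1 ≤ 1.0917 < 0.3 is false → out
[5] lift (-5,-13): star map gives -1.0639; window check -0.1 ≤ -1.0639 < 0.3 is false → out
[6] lift (-5,-2): star map gives -4.3944; window check -0.1 ≤ -4.3944 < 0.3 is false → out
[7] lift (-1,3): star map gives -1.9083; window check -0.1 ≤ -1.9083 < 0.3 is false → out
[8] lift (4,-18): star map gives 9.4500; window check -0.1 ≤ 9.4500 < 0.3 is false → out
[9] lift (-21,-5): star map gives -19.4861; window check -0.1 ≤ -19.4861 < 0.3 is false → out

none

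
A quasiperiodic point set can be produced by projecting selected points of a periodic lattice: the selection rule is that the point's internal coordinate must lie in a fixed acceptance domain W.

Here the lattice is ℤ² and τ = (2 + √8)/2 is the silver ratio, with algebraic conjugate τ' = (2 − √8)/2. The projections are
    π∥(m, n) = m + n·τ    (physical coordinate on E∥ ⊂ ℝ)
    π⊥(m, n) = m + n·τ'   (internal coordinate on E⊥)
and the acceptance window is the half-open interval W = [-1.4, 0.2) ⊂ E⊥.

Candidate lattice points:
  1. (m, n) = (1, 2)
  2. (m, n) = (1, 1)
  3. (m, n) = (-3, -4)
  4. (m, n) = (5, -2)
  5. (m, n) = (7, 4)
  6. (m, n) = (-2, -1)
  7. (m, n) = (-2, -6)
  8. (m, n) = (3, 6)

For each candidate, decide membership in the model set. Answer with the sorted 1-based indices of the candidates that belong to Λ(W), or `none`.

τ' = (2−√8)/2 ≈ -0.41421.
candidate 1: (m,n)=(1,2) → π∥ = 1+2·τ ≈ 5.82843, π⊥ = 1+2·τ' ≈ 0.17157 ∈ [-1.4, 0.2) ⇒ IN Λ
candidate 2: (m,n)=(1,1) → π∥ = 1+1·τ ≈ 3.41421, π⊥ = 1+1·τ' ≈ 0.58579 ∉ [-1.4, 0.2) ⇒ out
candidate 3: (m,n)=(-3,-4) → π∥ = -3-4·τ ≈ -12.65685, π⊥ = -3-4·τ' ≈ -1.34315 ∈ [-1.4, 0.2) ⇒ IN Λ
candidate 4: (m,n)=(5,-2) → π∥ = 5-2·τ ≈ 0.17157, π⊥ = 5-2·τ' ≈ 5.82843 ∉ [-1.4, 0.2) ⇒ out
candidate 5: (m,n)=(7,4) → π∥ = 7+4·τ ≈ 16.65685, π⊥ = 7+4·τ' ≈ 5.34315 ∉ [-1.4, 0.2) ⇒ out
candidate 6: (m,n)=(-2,-1) → π∥ = -2-1·τ ≈ -4.41421, π⊥ = -2-1·τ' ≈ -1.58579 ∉ [-1.4, 0.2) ⇒ out
candidate 7: (m,n)=(-2,-6) → π∥ = -2-6·τ ≈ -16.48528, π⊥ = -2-6·τ' ≈ 0.48528 ∉ [-1.4, 0.2) ⇒ out
candidate 8: (m,n)=(3,6) → π∥ = 3+6·τ ≈ 17.48528, π⊥ = 3+6·τ' ≈ 0.51472 ∉ [-1.4, 0.2) ⇒ out

1, 3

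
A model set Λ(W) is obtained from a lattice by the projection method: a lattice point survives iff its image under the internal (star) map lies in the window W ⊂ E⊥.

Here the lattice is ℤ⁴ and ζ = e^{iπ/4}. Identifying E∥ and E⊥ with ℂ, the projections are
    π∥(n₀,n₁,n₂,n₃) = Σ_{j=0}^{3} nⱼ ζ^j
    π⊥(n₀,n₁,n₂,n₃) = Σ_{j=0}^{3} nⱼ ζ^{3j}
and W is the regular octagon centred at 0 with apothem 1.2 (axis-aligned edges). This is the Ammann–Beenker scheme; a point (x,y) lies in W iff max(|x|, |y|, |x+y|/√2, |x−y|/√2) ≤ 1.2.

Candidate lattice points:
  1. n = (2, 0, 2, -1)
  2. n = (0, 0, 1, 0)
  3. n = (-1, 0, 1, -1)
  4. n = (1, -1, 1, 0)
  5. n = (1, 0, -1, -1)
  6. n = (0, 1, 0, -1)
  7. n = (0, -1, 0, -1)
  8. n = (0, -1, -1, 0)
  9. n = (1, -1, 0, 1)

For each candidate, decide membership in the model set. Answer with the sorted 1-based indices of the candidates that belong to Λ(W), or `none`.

Internal map: ζ^{3j} for j=0..3 gives (1,0), (−√2/2,√2/2), (0,−1), (√2/2,√2/2).
#1 (2, 0, 2, -1): internal (1.292893, -2.707107); octagon support 2.828427 vs apothem 1.2 → ∉ W
#2 (0, 0, 1, 0): internal (0.000000, -1.000000); octagon support 1.000000 vs apothem 1.2 → ∈ W
#3 (-1, 0, 1, -1): internal (-1.707107, -1.707107); octagon support 2.414214 vs apothem 1.2 → ∉ W
#4 (1, -1, 1, 0): internal (1.707107, -1.707107); octagon support 2.414214 vs apothem 1.2 → ∉ W
#5 (1, 0, -1, -1): internal (0.292893, 0.292893); octagon support 0.414214 vs apothem 1.2 → ∈ W
#6 (0, 1, 0, -1): internal (-1.414214, 0.000000); octagon support 1.414214 vs apothem 1.2 → ∉ W
#7 (0, -1, 0, -1): internal (0.000000, -1.414214); octagon support 1.414214 vs apothem 1.2 → ∉ W
#8 (0, -1, -1, 0): internal (0.707107, 0.292893); octagon support 0.707107 vs apothem 1.2 → ∈ W
#9 (1, -1, 0, 1): internal (2.414214, 0.000000); octagon support 2.414214 vs apothem 1.2 → ∉ W

2, 5, 8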